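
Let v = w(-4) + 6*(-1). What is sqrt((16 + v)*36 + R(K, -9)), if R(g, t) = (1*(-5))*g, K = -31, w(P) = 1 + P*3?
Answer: sqrt(119) ≈ 10.909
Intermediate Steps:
w(P) = 1 + 3*P
R(g, t) = -5*g
v = -17 (v = (1 + 3*(-4)) + 6*(-1) = (1 - 12) - 6 = -11 - 6 = -17)
sqrt((16 + v)*36 + R(K, -9)) = sqrt((16 - 17)*36 - 5*(-31)) = sqrt(-1*36 + 155) = sqrt(-36 + 155) = sqrt(119)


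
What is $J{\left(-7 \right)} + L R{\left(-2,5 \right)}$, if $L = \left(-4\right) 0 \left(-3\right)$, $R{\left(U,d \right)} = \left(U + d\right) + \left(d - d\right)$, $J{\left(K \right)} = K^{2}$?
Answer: $49$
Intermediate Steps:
$R{\left(U,d \right)} = U + d$ ($R{\left(U,d \right)} = \left(U + d\right) + 0 = U + d$)
$L = 0$ ($L = 0 \left(-3\right) = 0$)
$J{\left(-7 \right)} + L R{\left(-2,5 \right)} = \left(-7\right)^{2} + 0 \left(-2 + 5\right) = 49 + 0 \cdot 3 = 49 + 0 = 49$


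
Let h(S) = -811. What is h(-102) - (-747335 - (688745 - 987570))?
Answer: 447699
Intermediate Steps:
h(-102) - (-747335 - (688745 - 987570)) = -811 - (-747335 - (688745 - 987570)) = -811 - (-747335 - 1*(-298825)) = -811 - (-747335 + 298825) = -811 - 1*(-448510) = -811 + 448510 = 447699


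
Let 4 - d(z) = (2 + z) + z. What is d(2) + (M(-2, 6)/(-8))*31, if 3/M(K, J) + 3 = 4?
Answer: -109/8 ≈ -13.625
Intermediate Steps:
M(K, J) = 3 (M(K, J) = 3/(-3 + 4) = 3/1 = 3*1 = 3)
d(z) = 2 - 2*z (d(z) = 4 - ((2 + z) + z) = 4 - (2 + 2*z) = 4 + (-2 - 2*z) = 2 - 2*z)
d(2) + (M(-2, 6)/(-8))*31 = (2 - 2*2) + (3/(-8))*31 = (2 - 4) + (3*(-⅛))*31 = -2 - 3/8*31 = -2 - 93/8 = -109/8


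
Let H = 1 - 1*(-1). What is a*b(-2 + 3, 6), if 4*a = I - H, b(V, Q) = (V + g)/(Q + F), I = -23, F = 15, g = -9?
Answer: 50/21 ≈ 2.3810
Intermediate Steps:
H = 2 (H = 1 + 1 = 2)
b(V, Q) = (-9 + V)/(15 + Q) (b(V, Q) = (V - 9)/(Q + 15) = (-9 + V)/(15 + Q))
a = -25/4 (a = (-23 - 1*2)/4 = (-23 - 2)/4 = (¼)*(-25) = -25/4 ≈ -6.2500)
a*b(-2 + 3, 6) = -25*(-9 + (-2 + 3))/(4*(15 + 6)) = -25*(-9 + 1)/(4*21) = -25*(-8)/84 = -25/4*(-8/21) = 50/21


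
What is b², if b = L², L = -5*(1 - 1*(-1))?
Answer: 10000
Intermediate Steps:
L = -10 (L = -5*(1 + 1) = -5*2 = -1*10 = -10)
b = 100 (b = (-10)² = 100)
b² = 100² = 10000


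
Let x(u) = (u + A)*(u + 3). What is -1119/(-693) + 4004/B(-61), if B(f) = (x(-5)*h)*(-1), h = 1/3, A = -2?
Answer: -197825/231 ≈ -856.38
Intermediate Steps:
h = ⅓ ≈ 0.33333
x(u) = (-2 + u)*(3 + u) (x(u) = (u - 2)*(u + 3) = (-2 + u)*(3 + u))
B(f) = -14/3 (B(f) = ((-6 - 5 + (-5)²)*(⅓))*(-1) = ((-6 - 5 + 25)*(⅓))*(-1) = (14*(⅓))*(-1) = (14/3)*(-1) = -14/3)
-1119/(-693) + 4004/B(-61) = -1119/(-693) + 4004/(-14/3) = -1119*(-1/693) + 4004*(-3/14) = 373/231 - 858 = -197825/231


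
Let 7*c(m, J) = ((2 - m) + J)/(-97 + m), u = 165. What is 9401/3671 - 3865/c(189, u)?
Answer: 4568773041/40381 ≈ 1.1314e+5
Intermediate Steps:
c(m, J) = (2 + J - m)/(7*(-97 + m)) (c(m, J) = (((2 - m) + J)/(-97 + m))/7 = ((2 + J - m)/(-97 + m))/7 = (2 + J - m)/(7*(-97 + m)))
9401/3671 - 3865/c(189, u) = 9401/3671 - 3865*7*(-97 + 189)/(2 + 165 - 1*189) = 9401*(1/3671) - 3865*644/(2 + 165 - 189) = 9401/3671 - 3865/((⅐)*(1/92)*(-22)) = 9401/3671 - 3865/(-11/322) = 9401/3671 - 3865*(-322/11) = 9401/3671 + 1244530/11 = 4568773041/40381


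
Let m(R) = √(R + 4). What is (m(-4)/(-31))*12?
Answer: 0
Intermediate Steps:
m(R) = √(4 + R)
(m(-4)/(-31))*12 = (√(4 - 4)/(-31))*12 = -√0/31*12 = -1/31*0*12 = 0*12 = 0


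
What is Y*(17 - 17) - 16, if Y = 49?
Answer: -16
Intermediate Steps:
Y*(17 - 17) - 16 = 49*(17 - 17) - 16 = 49*0 - 16 = 0 - 16 = -16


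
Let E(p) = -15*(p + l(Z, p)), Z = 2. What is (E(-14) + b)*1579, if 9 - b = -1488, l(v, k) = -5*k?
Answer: 1037403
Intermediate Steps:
b = 1497 (b = 9 - 1*(-1488) = 9 + 1488 = 1497)
E(p) = 60*p (E(p) = -15*(p - 5*p) = -(-60)*p = 60*p)
(E(-14) + b)*1579 = (60*(-14) + 1497)*1579 = (-840 + 1497)*1579 = 657*1579 = 1037403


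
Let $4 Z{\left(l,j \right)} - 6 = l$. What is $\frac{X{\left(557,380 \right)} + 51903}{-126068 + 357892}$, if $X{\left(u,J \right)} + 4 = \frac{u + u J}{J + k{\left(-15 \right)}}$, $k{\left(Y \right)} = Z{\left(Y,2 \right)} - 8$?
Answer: $\frac{25869163}{114289232} \approx 0.22635$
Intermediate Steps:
$Z{\left(l,j \right)} = \frac{3}{2} + \frac{l}{4}$
$k{\left(Y \right)} = - \frac{13}{2} + \frac{Y}{4}$ ($k{\left(Y \right)} = \left(\frac{3}{2} + \frac{Y}{4}\right) - 8 = - \frac{13}{2} + \frac{Y}{4}$)
$X{\left(u,J \right)} = -4 + \frac{u + J u}{- \frac{41}{4} + J}$ ($X{\left(u,J \right)} = -4 + \frac{u + u J}{J + \left(- \frac{13}{2} + \frac{1}{4} \left(-15\right)\right)} = -4 + \frac{u + J u}{J - \frac{41}{4}} = -4 + \frac{u + J u}{- \frac{41}{4} + J}$)
$\frac{X{\left(557,380 \right)} + 51903}{-126068 + 357892} = \frac{\frac{4 \left(41 + 557 - 1520 + 380 \cdot 557\right)}{-41 + 4 \cdot 380} + 51903}{-126068 + 357892} = \frac{\frac{4 \left(41 + 557 - 1520 + 211660\right)}{-41 + 1520} + 51903}{231824} = \left(4 \cdot \frac{1}{1479} \cdot 210738 + 51903\right) \frac{1}{231824} = \left(\frac{280984}{493} + 51903\right) \frac{1}{231824} = \frac{25869163}{493} \cdot \frac{1}{231824} = \frac{25869163}{114289232}$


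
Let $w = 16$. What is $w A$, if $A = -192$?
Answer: $-3072$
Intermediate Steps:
$w A = 16 \left(-192\right) = -3072$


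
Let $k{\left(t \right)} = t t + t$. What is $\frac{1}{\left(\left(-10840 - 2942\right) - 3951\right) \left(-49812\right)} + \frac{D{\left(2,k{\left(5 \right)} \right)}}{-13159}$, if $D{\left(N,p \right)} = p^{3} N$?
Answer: $- \frac{47699074570841}{11623557823164} \approx -4.1037$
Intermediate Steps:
$k{\left(t \right)} = t + t^{2}$ ($k{\left(t \right)} = t^{2} + t = t + t^{2}$)
$D{\left(N,p \right)} = N p^{3}$
$\frac{1}{\left(\left(-10840 - 2942\right) - 3951\right) \left(-49812\right)} + \frac{D{\left(2,k{\left(5 \right)} \right)}}{-13159} = \frac{1}{\left(\left(-10840 - 2942\right) - 3951\right) \left(-49812\right)} + \frac{2 \left(5 \left(1 + 5\right)\right)^{3}}{-13159} = \frac{1}{-13782 - 3951} \left(- \frac{1}{49812}\right) + 2 \left(5 \cdot 6\right)^{3} \left(- \frac{1}{13159}\right) = \frac{1}{-17733} \left(- \frac{1}{49812}\right) + 2 \cdot 30^{3} \left(- \frac{1}{13159}\right) = \left(- \frac{1}{17733}\right) \left(- \frac{1}{49812}\right) + 2 \cdot 27000 \left(- \frac{1}{13159}\right) = \frac{1}{883316196} + 54000 \left(- \frac{1}{13159}\right) = \frac{1}{883316196} - \frac{54000}{13159} = - \frac{47699074570841}{11623557823164}$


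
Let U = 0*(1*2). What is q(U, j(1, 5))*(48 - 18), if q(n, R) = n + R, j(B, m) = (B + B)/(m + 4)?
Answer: 20/3 ≈ 6.6667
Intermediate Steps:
U = 0 (U = 0*2 = 0)
j(B, m) = 2*B/(4 + m) (j(B, m) = (2*B)/(4 + m) = 2*B/(4 + m))
q(n, R) = R + n
q(U, j(1, 5))*(48 - 18) = (2*1/(4 + 5) + 0)*(48 - 18) = (2*1/9 + 0)*30 = (2*1*(⅑) + 0)*30 = (2/9 + 0)*30 = (2/9)*30 = 20/3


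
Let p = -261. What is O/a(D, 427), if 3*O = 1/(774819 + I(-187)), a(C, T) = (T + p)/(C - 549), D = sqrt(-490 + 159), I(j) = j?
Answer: -183/128588912 + I*sqrt(331)/385766736 ≈ -1.4231e-6 + 4.7162e-8*I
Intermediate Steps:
D = I*sqrt(331) (D = sqrt(-331) = I*sqrt(331) ≈ 18.193*I)
a(C, T) = (-261 + T)/(-549 + C) (a(C, T) = (T - 261)/(C - 549) = (-261 + T)/(-549 + C))
O = 1/2323896 (O = 1/(3*(774819 - 187)) = (1/3)/774632 = (1/3)*(1/774632) = 1/2323896 ≈ 4.3031e-7)
O/a(D, 427) = 1/(2323896*(((-261 + 427)/(-549 + I*sqrt(331))))) = 1/(2323896*((166/(-549 + I*sqrt(331))))) = (-549/166 + I*sqrt(331)/166)/2323896 = -183/128588912 + I*sqrt(331)/385766736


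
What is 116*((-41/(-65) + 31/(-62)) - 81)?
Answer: -609754/65 ≈ -9380.8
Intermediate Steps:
116*((-41/(-65) + 31/(-62)) - 81) = 116*((-41*(-1/65) + 31*(-1/62)) - 81) = 116*((41/65 - 1/2) - 81) = 116*(17/130 - 81) = 116*(-10513/130) = -609754/65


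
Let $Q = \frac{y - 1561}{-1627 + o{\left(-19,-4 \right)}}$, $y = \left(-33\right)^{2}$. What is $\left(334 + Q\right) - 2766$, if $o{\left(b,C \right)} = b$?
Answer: $- \frac{2001300}{823} \approx -2431.7$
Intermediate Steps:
$y = 1089$
$Q = \frac{236}{823}$ ($Q = \frac{1089 - 1561}{-1627 - 19} = - \frac{472}{-1646} = \left(-472\right) \left(- \frac{1}{1646}\right) = \frac{236}{823} \approx 0.28676$)
$\left(334 + Q\right) - 2766 = \left(334 + \frac{236}{823}\right) - 2766 = \frac{275118}{823} - 2766 = - \frac{2001300}{823}$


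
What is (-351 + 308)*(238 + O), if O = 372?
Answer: -26230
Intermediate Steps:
(-351 + 308)*(238 + O) = (-351 + 308)*(238 + 372) = -43*610 = -26230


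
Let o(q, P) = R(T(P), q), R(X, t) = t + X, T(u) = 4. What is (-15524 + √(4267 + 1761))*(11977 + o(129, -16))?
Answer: -187995640 + 24220*√1507 ≈ -1.8706e+8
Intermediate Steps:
R(X, t) = X + t
o(q, P) = 4 + q
(-15524 + √(4267 + 1761))*(11977 + o(129, -16)) = (-15524 + √(4267 + 1761))*(11977 + (4 + 129)) = (-15524 + √6028)*(11977 + 133) = (-15524 + 2*√1507)*12110 = -187995640 + 24220*√1507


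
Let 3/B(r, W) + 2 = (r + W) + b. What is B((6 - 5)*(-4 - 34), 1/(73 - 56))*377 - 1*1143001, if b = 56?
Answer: -8000514/7 ≈ -1.1429e+6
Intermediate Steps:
B(r, W) = 3/(54 + W + r) (B(r, W) = 3/(-2 + ((r + W) + 56)) = 3/(-2 + ((W + r) + 56)) = 3/(-2 + (56 + W + r)) = 3/(54 + W + r))
B((6 - 5)*(-4 - 34), 1/(73 - 56))*377 - 1*1143001 = (3/(54 + 1/(73 - 56) + (6 - 5)*(-4 - 34)))*377 - 1*1143001 = (3/(54 + 1/17 + 1*(-38)))*377 - 1143001 = (3/(54 + 1/17 - 38))*377 - 1143001 = (3/(273/17))*377 - 1143001 = (3*(17/273))*377 - 1143001 = (17/91)*377 - 1143001 = 493/7 - 1143001 = -8000514/7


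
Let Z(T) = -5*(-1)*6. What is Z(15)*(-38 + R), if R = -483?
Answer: -15630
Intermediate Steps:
Z(T) = 30 (Z(T) = 5*6 = 30)
Z(15)*(-38 + R) = 30*(-38 - 483) = 30*(-521) = -15630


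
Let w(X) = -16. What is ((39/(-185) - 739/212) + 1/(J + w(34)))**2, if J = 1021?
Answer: 848774748120121/62145157568400 ≈ 13.658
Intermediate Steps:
((39/(-185) - 739/212) + 1/(J + w(34)))**2 = ((39/(-185) - 739/212) + 1/(1021 - 16))**2 = ((39*(-1/185) - 739*1/212) + 1/1005)**2 = ((-39/185 - 739/212) + 1/1005)**2 = (-144983/39220 + 1/1005)**2 = (-29133739/7883220)**2 = 848774748120121/62145157568400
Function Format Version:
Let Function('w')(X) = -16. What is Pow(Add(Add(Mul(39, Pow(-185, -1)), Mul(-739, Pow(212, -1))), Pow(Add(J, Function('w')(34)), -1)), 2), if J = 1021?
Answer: Rational(848774748120121, 62145157568400) ≈ 13.658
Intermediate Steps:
Pow(Add(Add(Mul(39, Pow(-185, -1)), Mul(-739, Pow(212, -1))), Pow(Add(J, Function('w')(34)), -1)), 2) = Pow(Add(Add(Mul(39, Pow(-185, -1)), Mul(-739, Pow(212, -1))), Pow(Add(1021, -16), -1)), 2) = Pow(Add(Add(Mul(39, Rational(-1, 185)), Mul(-739, Rational(1, 212))), Pow(1005, -1)), 2) = Pow(Add(Add(Rational(-39, 185), Rational(-739, 212)), Rational(1, 1005)), 2) = Pow(Add(Rational(-144983, 39220), Rational(1, 1005)), 2) = Pow(Rational(-29133739, 7883220), 2) = Rational(848774748120121, 62145157568400)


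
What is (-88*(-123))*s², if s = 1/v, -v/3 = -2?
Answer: 902/3 ≈ 300.67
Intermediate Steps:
v = 6 (v = -3*(-2) = 6)
s = ⅙ (s = 1/6 = ⅙ ≈ 0.16667)
(-88*(-123))*s² = (-88*(-123))*(⅙)² = 10824*(1/36) = 902/3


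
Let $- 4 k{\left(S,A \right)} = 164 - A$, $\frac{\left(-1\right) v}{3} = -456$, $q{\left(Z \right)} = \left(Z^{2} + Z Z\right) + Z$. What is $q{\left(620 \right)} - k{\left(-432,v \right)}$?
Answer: $769119$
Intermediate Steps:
$q{\left(Z \right)} = Z + 2 Z^{2}$ ($q{\left(Z \right)} = \left(Z^{2} + Z^{2}\right) + Z = 2 Z^{2} + Z = Z + 2 Z^{2}$)
$v = 1368$ ($v = \left(-3\right) \left(-456\right) = 1368$)
$k{\left(S,A \right)} = -41 + \frac{A}{4}$ ($k{\left(S,A \right)} = - \frac{164 - A}{4} = -41 + \frac{A}{4}$)
$q{\left(620 \right)} - k{\left(-432,v \right)} = 620 \left(1 + 2 \cdot 620\right) - \left(-41 + \frac{1}{4} \cdot 1368\right) = 620 \left(1 + 1240\right) - \left(-41 + 342\right) = 620 \cdot 1241 - 301 = 769420 - 301 = 769119$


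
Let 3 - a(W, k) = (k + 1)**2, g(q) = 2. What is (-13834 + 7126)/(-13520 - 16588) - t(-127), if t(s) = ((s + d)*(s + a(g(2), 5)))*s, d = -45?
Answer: 674542763/193 ≈ 3.4950e+6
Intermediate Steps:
a(W, k) = 3 - (1 + k)**2 (a(W, k) = 3 - (k + 1)**2 = 3 - (1 + k)**2)
t(s) = s*(-45 + s)*(-33 + s) (t(s) = ((s - 45)*(s + (3 - (1 + 5)**2)))*s = ((-45 + s)*(s + (3 - 1*6**2)))*s = ((-45 + s)*(s + (3 - 1*36)))*s = ((-45 + s)*(s + (3 - 36)))*s = ((-45 + s)*(s - 33))*s = ((-45 + s)*(-33 + s))*s = s*(-45 + s)*(-33 + s))
(-13834 + 7126)/(-13520 - 16588) - t(-127) = (-13834 + 7126)/(-13520 - 16588) - (-127)*(1485 + (-127)**2 - 78*(-127)) = -6708/(-30108) - (-127)*(1485 + 16129 + 9906) = -6708*(-1/30108) - (-127)*27520 = 43/193 - 1*(-3495040) = 43/193 + 3495040 = 674542763/193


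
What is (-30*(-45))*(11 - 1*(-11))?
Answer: 29700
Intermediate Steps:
(-30*(-45))*(11 - 1*(-11)) = 1350*(11 + 11) = 1350*22 = 29700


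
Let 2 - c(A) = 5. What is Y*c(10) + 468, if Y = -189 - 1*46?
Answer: 1173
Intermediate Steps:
c(A) = -3 (c(A) = 2 - 1*5 = 2 - 5 = -3)
Y = -235 (Y = -189 - 46 = -235)
Y*c(10) + 468 = -235*(-3) + 468 = 705 + 468 = 1173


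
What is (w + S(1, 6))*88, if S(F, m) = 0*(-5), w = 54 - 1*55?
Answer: -88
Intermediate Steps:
w = -1 (w = 54 - 55 = -1)
S(F, m) = 0
(w + S(1, 6))*88 = (-1 + 0)*88 = -1*88 = -88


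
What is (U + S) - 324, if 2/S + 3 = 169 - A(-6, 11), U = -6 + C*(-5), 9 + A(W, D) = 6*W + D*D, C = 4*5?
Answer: -19349/45 ≈ -429.98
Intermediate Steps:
C = 20
A(W, D) = -9 + D² + 6*W (A(W, D) = -9 + (6*W + D*D) = -9 + (6*W + D²) = -9 + (D² + 6*W) = -9 + D² + 6*W)
U = -106 (U = -6 + 20*(-5) = -6 - 100 = -106)
S = 1/45 (S = 2/(-3 + (169 - (-9 + 11² + 6*(-6)))) = 2/(-3 + (169 - (-9 + 121 - 36))) = 2/(-3 + (169 - 1*76)) = 2/(-3 + (169 - 76)) = 2/(-3 + 93) = 2/90 = 2*(1/90) = 1/45 ≈ 0.022222)
(U + S) - 324 = (-106 + 1/45) - 324 = -4769/45 - 324 = -19349/45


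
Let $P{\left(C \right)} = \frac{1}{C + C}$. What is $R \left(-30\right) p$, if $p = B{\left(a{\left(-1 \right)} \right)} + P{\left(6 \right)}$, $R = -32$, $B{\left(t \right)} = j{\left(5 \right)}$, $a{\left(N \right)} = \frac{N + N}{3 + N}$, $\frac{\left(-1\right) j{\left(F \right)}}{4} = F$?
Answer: $-19120$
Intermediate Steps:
$j{\left(F \right)} = - 4 F$
$a{\left(N \right)} = \frac{2 N}{3 + N}$
$B{\left(t \right)} = -20$ ($B{\left(t \right)} = \left(-4\right) 5 = -20$)
$P{\left(C \right)} = \frac{1}{2 C}$
$p = - \frac{239}{12}$ ($p = -20 + \frac{1}{2 \cdot 6} = -20 + \frac{1}{2} \cdot \frac{1}{6} = -20 + \frac{1}{12} = - \frac{239}{12} \approx -19.917$)
$R \left(-30\right) p = \left(-32\right) \left(-30\right) \left(- \frac{239}{12}\right) = 960 \left(- \frac{239}{12}\right) = -19120$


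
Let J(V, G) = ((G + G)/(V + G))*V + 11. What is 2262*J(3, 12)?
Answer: 178698/5 ≈ 35740.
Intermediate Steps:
J(V, G) = 11 + 2*G*V/(G + V) (J(V, G) = ((2*G)/(G + V))*V + 11 = (2*G/(G + V))*V + 11 = 2*G*V/(G + V) + 11 = 11 + 2*G*V/(G + V))
2262*J(3, 12) = 2262*((11*12 + 11*3 + 2*12*3)/(12 + 3)) = 2262*((132 + 33 + 72)/15) = 2262*((1/15)*237) = 2262*(79/5) = 178698/5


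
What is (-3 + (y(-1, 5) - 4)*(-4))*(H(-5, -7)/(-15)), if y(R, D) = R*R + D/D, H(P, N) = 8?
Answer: -8/3 ≈ -2.6667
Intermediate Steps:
y(R, D) = 1 + R**2 (y(R, D) = R**2 + 1 = 1 + R**2)
(-3 + (y(-1, 5) - 4)*(-4))*(H(-5, -7)/(-15)) = (-3 + ((1 + (-1)**2) - 4)*(-4))*(8/(-15)) = (-3 + ((1 + 1) - 4)*(-4))*(8*(-1/15)) = (-3 + (2 - 4)*(-4))*(-8/15) = (-3 - 2*(-4))*(-8/15) = (-3 + 8)*(-8/15) = 5*(-8/15) = -8/3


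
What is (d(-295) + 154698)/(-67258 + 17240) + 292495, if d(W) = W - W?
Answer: 7314930106/25009 ≈ 2.9249e+5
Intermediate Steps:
d(W) = 0
(d(-295) + 154698)/(-67258 + 17240) + 292495 = (0 + 154698)/(-67258 + 17240) + 292495 = 154698/(-50018) + 292495 = 154698*(-1/50018) + 292495 = -77349/25009 + 292495 = 7314930106/25009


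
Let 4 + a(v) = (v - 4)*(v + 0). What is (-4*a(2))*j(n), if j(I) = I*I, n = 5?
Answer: 800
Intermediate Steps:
j(I) = I²
a(v) = -4 + v*(-4 + v) (a(v) = -4 + (v - 4)*(v + 0) = -4 + (-4 + v)*v = -4 + v*(-4 + v))
(-4*a(2))*j(n) = -4*(-4 + 2² - 4*2)*5² = -4*(-4 + 4 - 8)*25 = -4*(-8)*25 = 32*25 = 800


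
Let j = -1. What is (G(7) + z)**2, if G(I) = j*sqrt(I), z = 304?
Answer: (304 - sqrt(7))**2 ≈ 90814.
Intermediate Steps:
G(I) = -sqrt(I)
(G(7) + z)**2 = (-sqrt(7) + 304)**2 = (304 - sqrt(7))**2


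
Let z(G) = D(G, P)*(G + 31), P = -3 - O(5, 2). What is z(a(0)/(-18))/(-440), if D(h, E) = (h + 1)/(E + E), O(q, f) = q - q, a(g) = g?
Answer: 31/2640 ≈ 0.011742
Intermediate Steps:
O(q, f) = 0
P = -3 (P = -3 - 1*0 = -3 + 0 = -3)
D(h, E) = (1 + h)/(2*E) (D(h, E) = (1 + h)/((2*E)) = (1 + h)*(1/(2*E)) = (1 + h)/(2*E))
z(G) = (31 + G)*(-1/6 - G/6) (z(G) = ((1/2)*(1 + G)/(-3))*(G + 31) = ((1/2)*(-1/3)*(1 + G))*(31 + G) = (-1/6 - G/6)*(31 + G) = (31 + G)*(-1/6 - G/6))
z(a(0)/(-18))/(-440) = -(1 + 0/(-18))*(31 + 0/(-18))/6/(-440) = -(1 + 0*(-1/18))*(31 + 0*(-1/18))/6*(-1/440) = -(1 + 0)*(31 + 0)/6*(-1/440) = -1/6*1*31*(-1/440) = -31/6*(-1/440) = 31/2640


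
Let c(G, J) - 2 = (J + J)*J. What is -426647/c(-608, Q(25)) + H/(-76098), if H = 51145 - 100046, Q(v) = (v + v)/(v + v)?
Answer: -16233393901/152196 ≈ -1.0666e+5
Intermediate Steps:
Q(v) = 1 (Q(v) = (2*v)/((2*v)) = (2*v)*(1/(2*v)) = 1)
c(G, J) = 2 + 2*J² (c(G, J) = 2 + (J + J)*J = 2 + (2*J)*J = 2 + 2*J²)
H = -48901
-426647/c(-608, Q(25)) + H/(-76098) = -426647/(2 + 2*1²) - 48901/(-76098) = -426647/(2 + 2*1) - 48901*(-1/76098) = -426647/(2 + 2) + 48901/76098 = -426647/4 + 48901/76098 = -16233393901/152196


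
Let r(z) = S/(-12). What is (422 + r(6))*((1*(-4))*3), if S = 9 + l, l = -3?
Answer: -5058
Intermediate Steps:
S = 6 (S = 9 - 3 = 6)
r(z) = -1/2 (r(z) = 6/(-12) = 6*(-1/12) = -1/2)
(422 + r(6))*((1*(-4))*3) = (422 - 1/2)*((1*(-4))*3) = 843*(-4*3)/2 = (843/2)*(-12) = -5058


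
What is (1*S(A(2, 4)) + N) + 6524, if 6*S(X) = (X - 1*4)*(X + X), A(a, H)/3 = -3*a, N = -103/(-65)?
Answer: 432743/65 ≈ 6657.6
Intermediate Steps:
N = 103/65 (N = -103*(-1/65) = 103/65 ≈ 1.5846)
A(a, H) = -9*a (A(a, H) = 3*(-3*a) = -9*a)
S(X) = X*(-4 + X)/3 (S(X) = ((X - 1*4)*(X + X))/6 = ((X - 4)*(2*X))/6 = ((-4 + X)*(2*X))/6 = (2*X*(-4 + X))/6 = X*(-4 + X)/3)
(1*S(A(2, 4)) + N) + 6524 = (1*((-9*2)*(-4 - 9*2)/3) + 103/65) + 6524 = (1*((1/3)*(-18)*(-4 - 18)) + 103/65) + 6524 = (1*((1/3)*(-18)*(-22)) + 103/65) + 6524 = (1*132 + 103/65) + 6524 = (132 + 103/65) + 6524 = 8683/65 + 6524 = 432743/65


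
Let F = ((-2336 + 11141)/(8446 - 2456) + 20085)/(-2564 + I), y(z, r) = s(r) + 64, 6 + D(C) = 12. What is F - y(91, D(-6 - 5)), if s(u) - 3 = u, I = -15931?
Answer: -547175107/7385670 ≈ -74.086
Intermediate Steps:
D(C) = 6 (D(C) = -6 + 12 = 6)
s(u) = 3 + u
y(z, r) = 67 + r (y(z, r) = (3 + r) + 64 = 67 + r)
F = -8021197/7385670 (F = ((-2336 + 11141)/(8446 - 2456) + 20085)/(-2564 - 15931) = (8805/5990 + 20085)/(-18495) = (8805*(1/5990) + 20085)*(-1/18495) = (1761/1198 + 20085)*(-1/18495) = (24063591/1198)*(-1/18495) = -8021197/7385670 ≈ -1.0860)
F - y(91, D(-6 - 5)) = -8021197/7385670 - (67 + 6) = -8021197/7385670 - 1*73 = -8021197/7385670 - 73 = -547175107/7385670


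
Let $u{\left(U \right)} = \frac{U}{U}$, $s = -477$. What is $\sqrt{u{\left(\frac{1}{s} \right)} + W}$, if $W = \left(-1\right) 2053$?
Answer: $6 i \sqrt{57} \approx 45.299 i$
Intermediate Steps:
$W = -2053$
$u{\left(U \right)} = 1$
$\sqrt{u{\left(\frac{1}{s} \right)} + W} = \sqrt{1 - 2053} = \sqrt{-2052} = 6 i \sqrt{57}$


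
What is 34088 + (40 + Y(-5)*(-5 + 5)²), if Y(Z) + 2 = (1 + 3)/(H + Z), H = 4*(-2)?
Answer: 34128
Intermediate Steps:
H = -8
Y(Z) = -2 + 4/(-8 + Z) (Y(Z) = -2 + (1 + 3)/(-8 + Z) = -2 + 4/(-8 + Z))
34088 + (40 + Y(-5)*(-5 + 5)²) = 34088 + (40 + (2*(10 - 1*(-5))/(-8 - 5))*(-5 + 5)²) = 34088 + (40 + (2*(10 + 5)/(-13))*0²) = 34088 + (40 + (2*(-1/13)*15)*0) = 34088 + (40 - 30/13*0) = 34088 + (40 + 0) = 34088 + 40 = 34128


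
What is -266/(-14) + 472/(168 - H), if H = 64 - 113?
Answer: 4595/217 ≈ 21.175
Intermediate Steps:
H = -49
-266/(-14) + 472/(168 - H) = -266/(-14) + 472/(168 - 1*(-49)) = -266*(-1/14) + 472/(168 + 49) = 19 + 472/217 = 4595/217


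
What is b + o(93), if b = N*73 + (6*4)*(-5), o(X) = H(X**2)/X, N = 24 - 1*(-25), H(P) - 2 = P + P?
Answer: 338801/93 ≈ 3643.0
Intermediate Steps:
H(P) = 2 + 2*P (H(P) = 2 + (P + P) = 2 + 2*P)
N = 49 (N = 24 + 25 = 49)
o(X) = (2 + 2*X**2)/X
b = 3457 (b = 49*73 + (6*4)*(-5) = 3577 + 24*(-5) = 3577 - 120 = 3457)
b + o(93) = 3457 + (2*93 + 2/93) = 3457 + (186 + 2*(1/93)) = 3457 + (186 + 2/93) = 3457 + 17300/93 = 338801/93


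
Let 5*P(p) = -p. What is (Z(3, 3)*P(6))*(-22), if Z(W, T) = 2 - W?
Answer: -132/5 ≈ -26.400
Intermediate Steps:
P(p) = -p/5 (P(p) = (-p)/5 = -p/5)
(Z(3, 3)*P(6))*(-22) = ((2 - 1*3)*(-⅕*6))*(-22) = ((2 - 3)*(-6/5))*(-22) = -1*(-6/5)*(-22) = (6/5)*(-22) = -132/5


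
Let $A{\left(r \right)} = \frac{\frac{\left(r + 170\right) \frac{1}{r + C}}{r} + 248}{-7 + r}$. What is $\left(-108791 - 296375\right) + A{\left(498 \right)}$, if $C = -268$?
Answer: $- \frac{5696539747663}{14059785} \approx -4.0517 \cdot 10^{5}$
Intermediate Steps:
$A{\left(r \right)} = \frac{248 + \frac{170 + r}{r \left(-268 + r\right)}}{-7 + r}$ ($A{\left(r \right)} = \frac{\frac{\left(r + 170\right) \frac{1}{r - 268}}{r} + 248}{-7 + r} = \frac{\frac{\left(170 + r\right) \frac{1}{-268 + r}}{r} + 248}{-7 + r} = \frac{\frac{\frac{1}{-268 + r} \left(170 + r\right)}{r} + 248}{-7 + r} = \frac{\frac{170 + r}{r \left(-268 + r\right)} + 248}{-7 + r} = \frac{248 + \frac{170 + r}{r \left(-268 + r\right)}}{-7 + r}$)
$\left(-108791 - 296375\right) + A{\left(498 \right)} = \left(-108791 - 296375\right) + \frac{170 - 33098574 + 248 \cdot 498^{2}}{498 \left(1876 + 498^{2} - 136950\right)} = -405166 + \frac{170 - 33098574 + 248 \cdot 248004}{498 \left(1876 + 248004 - 136950\right)} = -405166 + \frac{170 - 33098574 + 61504992}{498 \cdot 112930} = -405166 + \frac{1}{498} \cdot \frac{1}{112930} \cdot 28406588 = -405166 + \frac{7101647}{14059785} = - \frac{5696539747663}{14059785}$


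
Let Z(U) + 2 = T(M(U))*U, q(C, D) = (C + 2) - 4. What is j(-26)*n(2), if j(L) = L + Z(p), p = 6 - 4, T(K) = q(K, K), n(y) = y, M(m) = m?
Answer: -56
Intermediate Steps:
q(C, D) = -2 + C (q(C, D) = (2 + C) - 4 = -2 + C)
T(K) = -2 + K
p = 2
Z(U) = -2 + U*(-2 + U) (Z(U) = -2 + (-2 + U)*U = -2 + U*(-2 + U))
j(L) = -2 + L (j(L) = L + (-2 + 2*(-2 + 2)) = L + (-2 + 2*0) = L + (-2 + 0) = L - 2 = -2 + L)
j(-26)*n(2) = (-2 - 26)*2 = -28*2 = -56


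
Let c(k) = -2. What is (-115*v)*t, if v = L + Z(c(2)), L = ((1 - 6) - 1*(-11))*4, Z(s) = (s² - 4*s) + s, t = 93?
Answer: -363630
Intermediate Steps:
Z(s) = s² - 3*s
L = 24 (L = (-5 + 11)*4 = 6*4 = 24)
v = 34 (v = 24 - 2*(-3 - 2) = 24 - 2*(-5) = 24 + 10 = 34)
(-115*v)*t = -115*34*93 = -3910*93 = -363630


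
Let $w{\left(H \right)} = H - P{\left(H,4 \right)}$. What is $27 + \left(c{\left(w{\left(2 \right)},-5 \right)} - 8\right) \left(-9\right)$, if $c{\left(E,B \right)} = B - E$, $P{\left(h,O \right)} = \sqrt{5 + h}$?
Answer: $162 - 9 \sqrt{7} \approx 138.19$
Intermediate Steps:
$w{\left(H \right)} = H - \sqrt{5 + H}$
$27 + \left(c{\left(w{\left(2 \right)},-5 \right)} - 8\right) \left(-9\right) = 27 + \left(\left(-5 - \left(2 - \sqrt{5 + 2}\right)\right) - 8\right) \left(-9\right) = 27 + \left(\left(-5 - \left(2 - \sqrt{7}\right)\right) - 8\right) \left(-9\right) = 27 + \left(\left(-7 + \sqrt{7}\right) - 8\right) \left(-9\right) = 27 + \left(-15 + \sqrt{7}\right) \left(-9\right) = 27 + \left(135 - 9 \sqrt{7}\right) = 162 - 9 \sqrt{7}$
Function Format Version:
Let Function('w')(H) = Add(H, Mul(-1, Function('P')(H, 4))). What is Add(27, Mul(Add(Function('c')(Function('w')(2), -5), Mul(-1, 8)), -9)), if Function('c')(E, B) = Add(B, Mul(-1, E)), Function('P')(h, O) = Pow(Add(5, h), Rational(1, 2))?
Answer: Add(162, Mul(-9, Pow(7, Rational(1, 2)))) ≈ 138.19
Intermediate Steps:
Function('w')(H) = Add(H, Mul(-1, Pow(Add(5, H), Rational(1, 2))))
Add(27, Mul(Add(Function('c')(Function('w')(2), -5), Mul(-1, 8)), -9)) = Add(27, Mul(Add(Add(-5, Mul(-1, Add(2, Mul(-1, Pow(Add(5, 2), Rational(1, 2)))))), Mul(-1, 8)), -9)) = Add(27, Mul(Add(Add(-5, Mul(-1, Add(2, Mul(-1, Pow(7, Rational(1, 2)))))), -8), -9)) = Add(27, Mul(Add(Add(-5, Add(-2, Pow(7, Rational(1, 2)))), -8), -9)) = Add(27, Mul(Add(Add(-7, Pow(7, Rational(1, 2))), -8), -9)) = Add(27, Mul(Add(-15, Pow(7, Rational(1, 2))), -9)) = Add(27, Add(135, Mul(-9, Pow(7, Rational(1, 2))))) = Add(162, Mul(-9, Pow(7, Rational(1, 2))))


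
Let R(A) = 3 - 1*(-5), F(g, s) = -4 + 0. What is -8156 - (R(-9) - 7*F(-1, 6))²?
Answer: -9452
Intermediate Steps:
F(g, s) = -4
R(A) = 8 (R(A) = 3 + 5 = 8)
-8156 - (R(-9) - 7*F(-1, 6))² = -8156 - (8 - 7*(-4))² = -8156 - (8 + 28)² = -8156 - 1*36² = -8156 - 1*1296 = -8156 - 1296 = -9452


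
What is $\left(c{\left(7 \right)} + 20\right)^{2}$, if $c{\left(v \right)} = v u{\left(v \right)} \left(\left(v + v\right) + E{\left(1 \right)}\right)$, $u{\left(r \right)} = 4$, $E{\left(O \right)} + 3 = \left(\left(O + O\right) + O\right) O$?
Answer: $169744$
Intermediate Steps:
$E{\left(O \right)} = -3 + 3 O^{2}$ ($E{\left(O \right)} = -3 + \left(\left(O + O\right) + O\right) O = -3 + \left(2 O + O\right) O = -3 + 3 O O = -3 + 3 O^{2}$)
$c{\left(v \right)} = 8 v^{2}$ ($c{\left(v \right)} = v 4 \left(\left(v + v\right) - \left(3 - 3 \cdot 1^{2}\right)\right) = 4 v \left(2 v + \left(-3 + 3 \cdot 1\right)\right) = 4 v \left(2 v + \left(-3 + 3\right)\right) = 4 v \left(2 v + 0\right) = 4 v 2 v = 8 v^{2}$)
$\left(c{\left(7 \right)} + 20\right)^{2} = \left(8 \cdot 7^{2} + 20\right)^{2} = \left(8 \cdot 49 + 20\right)^{2} = \left(392 + 20\right)^{2} = 412^{2} = 169744$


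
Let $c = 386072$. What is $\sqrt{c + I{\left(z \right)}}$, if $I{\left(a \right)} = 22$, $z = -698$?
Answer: $\sqrt{386094} \approx 621.36$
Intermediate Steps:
$\sqrt{c + I{\left(z \right)}} = \sqrt{386072 + 22} = \sqrt{386094}$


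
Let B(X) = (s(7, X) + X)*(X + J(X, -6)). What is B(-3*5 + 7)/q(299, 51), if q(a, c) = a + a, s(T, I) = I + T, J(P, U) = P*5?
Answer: 216/299 ≈ 0.72241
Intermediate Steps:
J(P, U) = 5*P
q(a, c) = 2*a
B(X) = 6*X*(7 + 2*X) (B(X) = ((X + 7) + X)*(X + 5*X) = ((7 + X) + X)*(6*X) = (7 + 2*X)*(6*X) = 6*X*(7 + 2*X))
B(-3*5 + 7)/q(299, 51) = (6*(-3*5 + 7)*(7 + 2*(-3*5 + 7)))/((2*299)) = (6*(-15 + 7)*(7 + 2*(-15 + 7)))/598 = (6*(-8)*(7 + 2*(-8)))*(1/598) = (6*(-8)*(7 - 16))*(1/598) = (6*(-8)*(-9))*(1/598) = 432*(1/598) = 216/299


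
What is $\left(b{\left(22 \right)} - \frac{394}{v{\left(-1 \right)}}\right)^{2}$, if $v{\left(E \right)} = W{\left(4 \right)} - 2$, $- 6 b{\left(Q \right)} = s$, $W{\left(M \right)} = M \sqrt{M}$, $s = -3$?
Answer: $\frac{152881}{36} \approx 4246.7$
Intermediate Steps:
$W{\left(M \right)} = M^{\frac{3}{2}}$
$b{\left(Q \right)} = \frac{1}{2}$ ($b{\left(Q \right)} = \left(- \frac{1}{6}\right) \left(-3\right) = \frac{1}{2}$)
$v{\left(E \right)} = 6$ ($v{\left(E \right)} = 4^{\frac{3}{2}} - 2 = 8 - 2 = 6$)
$\left(b{\left(22 \right)} - \frac{394}{v{\left(-1 \right)}}\right)^{2} = \left(\frac{1}{2} - \frac{394}{6}\right)^{2} = \left(\frac{1}{2} - \frac{197}{3}\right)^{2} = \left(- \frac{391}{6}\right)^{2} = \frac{152881}{36}$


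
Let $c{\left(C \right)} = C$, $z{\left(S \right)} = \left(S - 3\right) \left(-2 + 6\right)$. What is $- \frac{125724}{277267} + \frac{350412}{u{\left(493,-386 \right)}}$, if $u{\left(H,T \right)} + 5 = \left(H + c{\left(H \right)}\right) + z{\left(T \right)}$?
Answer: $- \frac{97229975304}{159428525} \approx -609.87$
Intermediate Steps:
$z{\left(S \right)} = -12 + 4 S$ ($z{\left(S \right)} = \left(-3 + S\right) 4 = -12 + 4 S$)
$u{\left(H,T \right)} = -17 + 2 H + 4 T$ ($u{\left(H,T \right)} = -5 + \left(\left(H + H\right) + \left(-12 + 4 T\right)\right) = -5 + \left(2 H + \left(-12 + 4 T\right)\right) = -5 + \left(-12 + 2 H + 4 T\right) = -17 + 2 H + 4 T$)
$- \frac{125724}{277267} + \frac{350412}{u{\left(493,-386 \right)}} = - \frac{125724}{277267} + \frac{350412}{-17 + 2 \cdot 493 + 4 \left(-386\right)} = \left(-125724\right) \frac{1}{277267} + \frac{350412}{-17 + 986 - 1544} = - \frac{125724}{277267} + \frac{350412}{-575} = - \frac{125724}{277267} + 350412 \left(- \frac{1}{575}\right) = - \frac{125724}{277267} - \frac{350412}{575} = - \frac{97229975304}{159428525}$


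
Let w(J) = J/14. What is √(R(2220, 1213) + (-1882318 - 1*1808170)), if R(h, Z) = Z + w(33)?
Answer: I*√723097438/14 ≈ 1920.7*I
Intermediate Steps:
w(J) = J/14 (w(J) = J*(1/14) = J/14)
R(h, Z) = 33/14 + Z (R(h, Z) = Z + (1/14)*33 = Z + 33/14 = 33/14 + Z)
√(R(2220, 1213) + (-1882318 - 1*1808170)) = √((33/14 + 1213) + (-1882318 - 1*1808170)) = √(17015/14 + (-1882318 - 1808170)) = √(17015/14 - 3690488) = √(-51649817/14) = I*√723097438/14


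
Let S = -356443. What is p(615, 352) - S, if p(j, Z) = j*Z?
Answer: 572923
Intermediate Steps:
p(j, Z) = Z*j
p(615, 352) - S = 352*615 - 1*(-356443) = 216480 + 356443 = 572923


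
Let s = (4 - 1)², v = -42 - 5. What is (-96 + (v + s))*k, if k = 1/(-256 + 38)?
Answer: 67/109 ≈ 0.61468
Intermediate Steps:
k = -1/218 (k = 1/(-218) = -1/218 ≈ -0.0045872)
v = -47
s = 9 (s = 3² = 9)
(-96 + (v + s))*k = (-96 + (-47 + 9))*(-1/218) = (-96 - 38)*(-1/218) = -134*(-1/218) = 67/109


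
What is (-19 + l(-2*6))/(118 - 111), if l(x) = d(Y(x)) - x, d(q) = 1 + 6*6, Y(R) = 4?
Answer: 30/7 ≈ 4.2857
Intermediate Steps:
d(q) = 37 (d(q) = 1 + 36 = 37)
l(x) = 37 - x
(-19 + l(-2*6))/(118 - 111) = (-19 + (37 - (-2)*6))/(118 - 111) = (-19 + (37 - 1*(-12)))/7 = (-19 + (37 + 12))*(1/7) = (-19 + 49)*(1/7) = 30*(1/7) = 30/7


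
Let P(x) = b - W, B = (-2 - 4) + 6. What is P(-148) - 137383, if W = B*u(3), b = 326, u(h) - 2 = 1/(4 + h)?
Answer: -137057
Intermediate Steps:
u(h) = 2 + 1/(4 + h)
B = 0 (B = -6 + 6 = 0)
W = 0 (W = 0*((9 + 2*3)/(4 + 3)) = 0*((9 + 6)/7) = 0*((⅐)*15) = 0*(15/7) = 0)
P(x) = 326 (P(x) = 326 - 1*0 = 326 + 0 = 326)
P(-148) - 137383 = 326 - 137383 = -137057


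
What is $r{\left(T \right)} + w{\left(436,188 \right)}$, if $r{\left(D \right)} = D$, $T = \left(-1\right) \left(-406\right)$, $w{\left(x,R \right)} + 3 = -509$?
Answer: $-106$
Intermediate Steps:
$w{\left(x,R \right)} = -512$ ($w{\left(x,R \right)} = -3 - 509 = -512$)
$T = 406$
$r{\left(T \right)} + w{\left(436,188 \right)} = 406 - 512 = -106$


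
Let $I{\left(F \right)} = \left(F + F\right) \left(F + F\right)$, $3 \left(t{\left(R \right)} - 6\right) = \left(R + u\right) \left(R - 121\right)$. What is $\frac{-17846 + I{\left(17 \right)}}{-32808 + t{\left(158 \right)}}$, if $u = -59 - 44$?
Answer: $\frac{50070}{96371} \approx 0.51955$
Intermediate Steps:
$u = -103$ ($u = -59 - 44 = -103$)
$t{\left(R \right)} = 6 + \frac{\left(-121 + R\right) \left(-103 + R\right)}{3}$ ($t{\left(R \right)} = 6 + \frac{\left(R - 103\right) \left(R - 121\right)}{3} = 6 + \frac{\left(-103 + R\right) \left(-121 + R\right)}{3} = 6 + \frac{\left(-121 + R\right) \left(-103 + R\right)}{3}$)
$I{\left(F \right)} = 4 F^{2}$ ($I{\left(F \right)} = 2 F 2 F = 4 F^{2}$)
$\frac{-17846 + I{\left(17 \right)}}{-32808 + t{\left(158 \right)}} = \frac{-17846 + 4 \cdot 17^{2}}{-32808 + \left(\frac{12481}{3} - \frac{35392}{3} + \frac{158^{2}}{3}\right)} = \frac{-17846 + 4 \cdot 289}{-32808 + \left(\frac{12481}{3} - \frac{35392}{3} + \frac{1}{3} \cdot 24964\right)} = \frac{-17846 + 1156}{-32808 + \left(\frac{12481}{3} - \frac{35392}{3} + \frac{24964}{3}\right)} = - \frac{16690}{-32808 + \frac{2053}{3}} = - \frac{16690}{- \frac{96371}{3}} = \left(-16690\right) \left(- \frac{3}{96371}\right) = \frac{50070}{96371}$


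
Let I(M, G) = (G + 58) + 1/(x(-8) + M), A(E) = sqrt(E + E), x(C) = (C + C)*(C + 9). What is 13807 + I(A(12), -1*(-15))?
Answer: 402518/29 - sqrt(6)/116 ≈ 13880.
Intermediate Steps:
x(C) = 2*C*(9 + C) (x(C) = (2*C)*(9 + C) = 2*C*(9 + C))
A(E) = sqrt(2)*sqrt(E) (A(E) = sqrt(2*E) = sqrt(2)*sqrt(E))
I(M, G) = 58 + G + 1/(-16 + M) (I(M, G) = (G + 58) + 1/(2*(-8)*(9 - 8) + M) = (58 + G) + 1/(2*(-8)*1 + M) = (58 + G) + 1/(-16 + M) = 58 + G + 1/(-16 + M))
13807 + I(A(12), -1*(-15)) = 13807 + (-927 - (-16)*(-15) + 58*(sqrt(2)*sqrt(12)) + (-1*(-15))*(sqrt(2)*sqrt(12)))/(-16 + sqrt(2)*sqrt(12)) = 13807 + (-927 - 16*15 + 58*(sqrt(2)*(2*sqrt(3))) + 15*(sqrt(2)*(2*sqrt(3))))/(-16 + sqrt(2)*(2*sqrt(3))) = 13807 + (-927 - 240 + 58*(2*sqrt(6)) + 15*(2*sqrt(6)))/(-16 + 2*sqrt(6)) = 13807 + (-927 - 240 + 116*sqrt(6) + 30*sqrt(6))/(-16 + 2*sqrt(6)) = 13807 + (-1167 + 146*sqrt(6))/(-16 + 2*sqrt(6))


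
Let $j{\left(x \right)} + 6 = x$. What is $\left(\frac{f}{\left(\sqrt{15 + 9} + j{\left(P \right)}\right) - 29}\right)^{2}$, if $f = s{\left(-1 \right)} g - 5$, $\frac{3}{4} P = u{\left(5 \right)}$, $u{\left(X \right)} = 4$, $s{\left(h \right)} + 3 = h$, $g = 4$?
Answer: $\frac{3969}{\left(89 - 6 \sqrt{6}\right)^{2}} \approx 0.7189$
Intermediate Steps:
$s{\left(h \right)} = -3 + h$
$P = \frac{16}{3}$ ($P = \frac{4}{3} \cdot 4 = \frac{16}{3} \approx 5.3333$)
$j{\left(x \right)} = -6 + x$
$f = -21$ ($f = \left(-3 - 1\right) 4 - 5 = \left(-4\right) 4 - 5 = -16 - 5 = -21$)
$\left(\frac{f}{\left(\sqrt{15 + 9} + j{\left(P \right)}\right) - 29}\right)^{2} = \left(- \frac{21}{\left(\sqrt{15 + 9} + \left(-6 + \frac{16}{3}\right)\right) - 29}\right)^{2} = \left(- \frac{21}{\left(\sqrt{24} - \frac{2}{3}\right) - 29}\right)^{2} = \left(- \frac{21}{\left(2 \sqrt{6} - \frac{2}{3}\right) - 29}\right)^{2} = \left(- \frac{21}{\left(- \frac{2}{3} + 2 \sqrt{6}\right) - 29}\right)^{2} = \left(- \frac{21}{- \frac{89}{3} + 2 \sqrt{6}}\right)^{2} = \frac{441}{\left(- \frac{89}{3} + 2 \sqrt{6}\right)^{2}}$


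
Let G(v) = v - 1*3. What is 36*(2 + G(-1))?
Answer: -72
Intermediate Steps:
G(v) = -3 + v (G(v) = v - 3 = -3 + v)
36*(2 + G(-1)) = 36*(2 + (-3 - 1)) = 36*(2 - 4) = 36*(-2) = -72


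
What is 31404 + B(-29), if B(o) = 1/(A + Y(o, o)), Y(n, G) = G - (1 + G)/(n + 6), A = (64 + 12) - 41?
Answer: 3454463/110 ≈ 31404.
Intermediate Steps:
A = 35 (A = 76 - 41 = 35)
Y(n, G) = G - (1 + G)/(6 + n)
B(o) = 1/(35 + (-1 + o**2 + 5*o)/(6 + o)) (B(o) = 1/(35 + (-1 + 5*o + o*o)/(6 + o)) = 1/(35 + (-1 + 5*o + o**2)/(6 + o)) = 1/(35 + (-1 + o**2 + 5*o)/(6 + o)))
31404 + B(-29) = 31404 + (6 - 29)/(209 + (-29)**2 + 40*(-29)) = 31404 - 23/(209 + 841 - 1160) = 31404 - 23/(-110) = 31404 - 1/110*(-23) = 31404 + 23/110 = 3454463/110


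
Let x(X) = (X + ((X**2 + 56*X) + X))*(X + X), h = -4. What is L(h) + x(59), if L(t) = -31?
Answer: 814523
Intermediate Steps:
x(X) = 2*X*(X**2 + 58*X) (x(X) = (X + (X**2 + 57*X))*(2*X) = (X**2 + 58*X)*(2*X) = 2*X*(X**2 + 58*X))
L(h) + x(59) = -31 + 2*59**2*(58 + 59) = -31 + 2*3481*117 = -31 + 814554 = 814523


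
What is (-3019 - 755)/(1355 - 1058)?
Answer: -1258/99 ≈ -12.707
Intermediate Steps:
(-3019 - 755)/(1355 - 1058) = -3774/297 = -3774*1/297 = -1258/99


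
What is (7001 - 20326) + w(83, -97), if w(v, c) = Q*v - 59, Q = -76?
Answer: -19692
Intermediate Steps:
w(v, c) = -59 - 76*v (w(v, c) = -76*v - 59 = -59 - 76*v)
(7001 - 20326) + w(83, -97) = (7001 - 20326) + (-59 - 76*83) = -13325 + (-59 - 6308) = -13325 - 6367 = -19692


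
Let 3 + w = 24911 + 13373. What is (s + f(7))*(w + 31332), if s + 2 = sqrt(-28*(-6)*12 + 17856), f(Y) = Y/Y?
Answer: -69613 + 835356*sqrt(138) ≈ 9.7436e+6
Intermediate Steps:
f(Y) = 1
w = 38281 (w = -3 + (24911 + 13373) = -3 + 38284 = 38281)
s = -2 + 12*sqrt(138) (s = -2 + sqrt(-28*(-6)*12 + 17856) = -2 + sqrt(168*12 + 17856) = -2 + sqrt(2016 + 17856) = -2 + sqrt(19872) = -2 + 12*sqrt(138) ≈ 138.97)
(s + f(7))*(w + 31332) = ((-2 + 12*sqrt(138)) + 1)*(38281 + 31332) = (-1 + 12*sqrt(138))*69613 = -69613 + 835356*sqrt(138)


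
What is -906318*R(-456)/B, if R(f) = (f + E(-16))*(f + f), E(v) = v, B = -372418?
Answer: 195068635776/186209 ≈ 1.0476e+6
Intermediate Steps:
R(f) = 2*f*(-16 + f) (R(f) = (f - 16)*(f + f) = (-16 + f)*(2*f) = 2*f*(-16 + f))
-906318*R(-456)/B = -906318/((-372418*(-1/(912*(-16 - 456))))) = -906318/((-372418/(2*(-456)*(-472)))) = -906318/((-372418/430464)) = -906318/((-372418*1/430464)) = -906318/(-186209/215232) = -906318*(-215232/186209) = 195068635776/186209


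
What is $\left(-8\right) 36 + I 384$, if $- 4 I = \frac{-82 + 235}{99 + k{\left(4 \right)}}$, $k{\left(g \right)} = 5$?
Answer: $- \frac{5580}{13} \approx -429.23$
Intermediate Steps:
$I = - \frac{153}{416}$ ($I = - \frac{\left(-82 + 235\right) \frac{1}{99 + 5}}{4} = - \frac{153 \cdot \frac{1}{104}}{4} = \left(- \frac{1}{4}\right) \frac{153}{104} = - \frac{153}{416} \approx -0.36779$)
$\left(-8\right) 36 + I 384 = \left(-8\right) 36 - \frac{1836}{13} = -288 - \frac{1836}{13} = - \frac{5580}{13}$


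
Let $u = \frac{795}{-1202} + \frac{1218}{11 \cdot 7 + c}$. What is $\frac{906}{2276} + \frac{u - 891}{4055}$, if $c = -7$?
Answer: $\frac{1265113308}{6933421475} \approx 0.18247$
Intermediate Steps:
$u = \frac{100599}{6010}$ ($u = \frac{795}{-1202} + \frac{1218}{11 \cdot 7 - 7} = 795 \left(- \frac{1}{1202}\right) + \frac{1218}{77 - 7} = - \frac{795}{1202} + \frac{1218}{70} = - \frac{795}{1202} + 1218 \cdot \frac{1}{70} = - \frac{795}{1202} + \frac{87}{5} = \frac{100599}{6010} \approx 16.739$)
$\frac{906}{2276} + \frac{u - 891}{4055} = \frac{906}{2276} + \frac{\frac{100599}{6010} - 891}{4055} = 906 \cdot \frac{1}{2276} - \frac{5254311}{24370550} = \frac{453}{1138} - \frac{5254311}{24370550} = \frac{1265113308}{6933421475}$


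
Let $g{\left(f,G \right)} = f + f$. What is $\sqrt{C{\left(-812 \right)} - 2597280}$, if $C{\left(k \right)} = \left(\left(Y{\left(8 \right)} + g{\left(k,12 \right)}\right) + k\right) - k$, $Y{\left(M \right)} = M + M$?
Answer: $2 i \sqrt{649722} \approx 1612.1 i$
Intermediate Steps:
$g{\left(f,G \right)} = 2 f$
$Y{\left(M \right)} = 2 M$
$C{\left(k \right)} = 16 + 2 k$ ($C{\left(k \right)} = \left(\left(2 \cdot 8 + 2 k\right) + k\right) - k = \left(\left(16 + 2 k\right) + k\right) - k = \left(16 + 3 k\right) - k = 16 + 2 k$)
$\sqrt{C{\left(-812 \right)} - 2597280} = \sqrt{\left(16 + 2 \left(-812\right)\right) - 2597280} = \sqrt{\left(16 - 1624\right) - 2597280} = \sqrt{-1608 - 2597280} = \sqrt{-2598888} = 2 i \sqrt{649722}$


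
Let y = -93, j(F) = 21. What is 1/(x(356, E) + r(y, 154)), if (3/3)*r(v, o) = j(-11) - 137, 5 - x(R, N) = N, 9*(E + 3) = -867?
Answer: -3/35 ≈ -0.085714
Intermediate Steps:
E = -298/3 (E = -3 + (⅑)*(-867) = -3 - 289/3 = -298/3 ≈ -99.333)
x(R, N) = 5 - N
r(v, o) = -116 (r(v, o) = 21 - 137 = -116)
1/(x(356, E) + r(y, 154)) = 1/((5 - 1*(-298/3)) - 116) = 1/((5 + 298/3) - 116) = 1/(313/3 - 116) = 1/(-35/3) = -3/35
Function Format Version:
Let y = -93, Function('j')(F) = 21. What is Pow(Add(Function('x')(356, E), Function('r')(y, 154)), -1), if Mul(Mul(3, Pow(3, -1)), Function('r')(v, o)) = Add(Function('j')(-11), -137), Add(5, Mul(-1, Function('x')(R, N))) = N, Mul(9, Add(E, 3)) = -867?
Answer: Rational(-3, 35) ≈ -0.085714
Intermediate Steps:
E = Rational(-298, 3) (E = Add(-3, Mul(Rational(1, 9), -867)) = Add(-3, Rational(-289, 3)) = Rational(-298, 3) ≈ -99.333)
Function('x')(R, N) = Add(5, Mul(-1, N))
Function('r')(v, o) = -116 (Function('r')(v, o) = Add(21, -137) = -116)
Pow(Add(Function('x')(356, E), Function('r')(y, 154)), -1) = Pow(Add(Add(5, Mul(-1, Rational(-298, 3))), -116), -1) = Pow(Add(Add(5, Rational(298, 3)), -116), -1) = Pow(Add(Rational(313, 3), -116), -1) = Pow(Rational(-35, 3), -1) = Rational(-3, 35)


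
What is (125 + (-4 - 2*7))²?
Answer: 11449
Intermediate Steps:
(125 + (-4 - 2*7))² = (125 + (-4 - 14))² = (125 - 18)² = 107² = 11449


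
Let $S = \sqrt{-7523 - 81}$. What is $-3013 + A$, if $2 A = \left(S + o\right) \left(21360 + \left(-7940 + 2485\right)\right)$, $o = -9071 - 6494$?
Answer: $- \frac{247567351}{2} + 15905 i \sqrt{1901} \approx -1.2378 \cdot 10^{8} + 6.9347 \cdot 10^{5} i$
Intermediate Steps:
$S = 2 i \sqrt{1901}$ ($S = \sqrt{-7604} = 2 i \sqrt{1901} \approx 87.201 i$)
$o = -15565$ ($o = -9071 - 6494 = -15565$)
$A = - \frac{247561325}{2} + 15905 i \sqrt{1901}$ ($A = \frac{\left(2 i \sqrt{1901} - 15565\right) \left(21360 + \left(-7940 + 2485\right)\right)}{2} = \frac{\left(-15565 + 2 i \sqrt{1901}\right) \left(21360 - 5455\right)}{2} = \frac{\left(-15565 + 2 i \sqrt{1901}\right) 15905}{2} = \frac{-247561325 + 31810 i \sqrt{1901}}{2} = - \frac{247561325}{2} + 15905 i \sqrt{1901} \approx -1.2378 \cdot 10^{8} + 6.9347 \cdot 10^{5} i$)
$-3013 + A = -3013 - \left(\frac{247561325}{2} - 15905 i \sqrt{1901}\right) = - \frac{247567351}{2} + 15905 i \sqrt{1901}$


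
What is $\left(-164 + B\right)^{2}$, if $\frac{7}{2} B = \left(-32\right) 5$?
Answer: $\frac{2155024}{49} \approx 43980.0$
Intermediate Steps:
$B = - \frac{320}{7}$ ($B = \frac{2 \left(\left(-32\right) 5\right)}{7} = \frac{2}{7} \left(-160\right) = - \frac{320}{7} \approx -45.714$)
$\left(-164 + B\right)^{2} = \left(-164 - \frac{320}{7}\right)^{2} = \left(- \frac{1468}{7}\right)^{2} = \frac{2155024}{49}$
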